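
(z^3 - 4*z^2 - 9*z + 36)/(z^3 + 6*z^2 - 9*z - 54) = (z - 4)/(z + 6)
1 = 1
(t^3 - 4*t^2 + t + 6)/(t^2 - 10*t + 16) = (t^2 - 2*t - 3)/(t - 8)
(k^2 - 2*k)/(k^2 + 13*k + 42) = k*(k - 2)/(k^2 + 13*k + 42)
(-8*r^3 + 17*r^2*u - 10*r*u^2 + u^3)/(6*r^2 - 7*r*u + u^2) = (-8*r^2 + 9*r*u - u^2)/(6*r - u)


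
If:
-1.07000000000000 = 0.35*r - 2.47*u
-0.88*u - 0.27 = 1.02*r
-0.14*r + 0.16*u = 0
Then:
No Solution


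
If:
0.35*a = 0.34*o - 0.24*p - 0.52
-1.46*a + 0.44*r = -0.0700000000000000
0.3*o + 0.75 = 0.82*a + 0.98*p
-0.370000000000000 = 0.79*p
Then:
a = 3.07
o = 4.36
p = -0.47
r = 10.02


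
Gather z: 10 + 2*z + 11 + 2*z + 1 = 4*z + 22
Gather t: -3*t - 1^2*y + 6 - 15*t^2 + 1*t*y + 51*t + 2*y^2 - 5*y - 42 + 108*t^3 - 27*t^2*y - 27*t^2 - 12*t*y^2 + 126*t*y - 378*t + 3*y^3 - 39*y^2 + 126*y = 108*t^3 + t^2*(-27*y - 42) + t*(-12*y^2 + 127*y - 330) + 3*y^3 - 37*y^2 + 120*y - 36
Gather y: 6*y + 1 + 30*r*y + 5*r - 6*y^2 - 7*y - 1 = 5*r - 6*y^2 + y*(30*r - 1)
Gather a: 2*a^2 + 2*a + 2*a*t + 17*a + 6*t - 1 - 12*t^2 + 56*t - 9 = 2*a^2 + a*(2*t + 19) - 12*t^2 + 62*t - 10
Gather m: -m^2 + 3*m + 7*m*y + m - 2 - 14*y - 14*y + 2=-m^2 + m*(7*y + 4) - 28*y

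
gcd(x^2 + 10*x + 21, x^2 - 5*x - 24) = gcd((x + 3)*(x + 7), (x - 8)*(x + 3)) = x + 3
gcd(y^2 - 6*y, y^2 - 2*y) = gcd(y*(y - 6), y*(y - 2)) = y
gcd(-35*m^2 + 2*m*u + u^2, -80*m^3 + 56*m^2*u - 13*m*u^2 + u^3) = -5*m + u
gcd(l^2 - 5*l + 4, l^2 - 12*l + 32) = l - 4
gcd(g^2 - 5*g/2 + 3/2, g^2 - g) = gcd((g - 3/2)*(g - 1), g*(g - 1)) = g - 1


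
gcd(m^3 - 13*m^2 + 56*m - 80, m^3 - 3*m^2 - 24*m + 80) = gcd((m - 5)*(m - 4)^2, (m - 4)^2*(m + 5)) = m^2 - 8*m + 16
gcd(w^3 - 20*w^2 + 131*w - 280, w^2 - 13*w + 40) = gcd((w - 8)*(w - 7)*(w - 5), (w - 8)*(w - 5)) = w^2 - 13*w + 40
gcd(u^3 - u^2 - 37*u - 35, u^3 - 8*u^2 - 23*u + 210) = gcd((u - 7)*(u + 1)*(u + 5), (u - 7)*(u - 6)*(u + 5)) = u^2 - 2*u - 35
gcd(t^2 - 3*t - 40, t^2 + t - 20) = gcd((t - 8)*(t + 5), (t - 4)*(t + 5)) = t + 5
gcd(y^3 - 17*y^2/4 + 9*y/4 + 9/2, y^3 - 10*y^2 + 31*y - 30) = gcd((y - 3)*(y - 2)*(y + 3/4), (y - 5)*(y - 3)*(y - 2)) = y^2 - 5*y + 6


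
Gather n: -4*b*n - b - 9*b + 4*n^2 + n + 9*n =-10*b + 4*n^2 + n*(10 - 4*b)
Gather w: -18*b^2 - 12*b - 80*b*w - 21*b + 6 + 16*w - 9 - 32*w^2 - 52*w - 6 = -18*b^2 - 33*b - 32*w^2 + w*(-80*b - 36) - 9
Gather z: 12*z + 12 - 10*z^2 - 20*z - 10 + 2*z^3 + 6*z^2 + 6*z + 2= 2*z^3 - 4*z^2 - 2*z + 4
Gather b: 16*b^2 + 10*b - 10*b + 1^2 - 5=16*b^2 - 4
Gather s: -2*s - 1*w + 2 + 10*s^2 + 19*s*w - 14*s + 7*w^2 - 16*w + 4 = 10*s^2 + s*(19*w - 16) + 7*w^2 - 17*w + 6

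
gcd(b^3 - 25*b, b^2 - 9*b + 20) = b - 5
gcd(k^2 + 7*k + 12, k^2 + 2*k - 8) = k + 4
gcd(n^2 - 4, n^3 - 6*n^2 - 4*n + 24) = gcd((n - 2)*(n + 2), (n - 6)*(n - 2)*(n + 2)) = n^2 - 4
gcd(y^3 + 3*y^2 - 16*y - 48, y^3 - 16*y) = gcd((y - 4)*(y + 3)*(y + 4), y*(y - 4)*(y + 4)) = y^2 - 16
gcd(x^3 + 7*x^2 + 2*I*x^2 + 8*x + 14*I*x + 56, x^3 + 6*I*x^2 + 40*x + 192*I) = x + 4*I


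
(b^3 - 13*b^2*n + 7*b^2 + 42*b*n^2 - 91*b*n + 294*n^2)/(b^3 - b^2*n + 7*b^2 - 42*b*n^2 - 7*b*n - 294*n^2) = (b - 6*n)/(b + 6*n)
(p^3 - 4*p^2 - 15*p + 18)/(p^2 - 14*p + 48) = (p^2 + 2*p - 3)/(p - 8)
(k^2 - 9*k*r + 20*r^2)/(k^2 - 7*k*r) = (k^2 - 9*k*r + 20*r^2)/(k*(k - 7*r))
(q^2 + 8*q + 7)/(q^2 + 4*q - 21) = (q + 1)/(q - 3)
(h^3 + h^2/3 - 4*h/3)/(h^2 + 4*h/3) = h - 1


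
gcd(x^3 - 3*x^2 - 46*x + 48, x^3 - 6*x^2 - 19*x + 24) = x^2 - 9*x + 8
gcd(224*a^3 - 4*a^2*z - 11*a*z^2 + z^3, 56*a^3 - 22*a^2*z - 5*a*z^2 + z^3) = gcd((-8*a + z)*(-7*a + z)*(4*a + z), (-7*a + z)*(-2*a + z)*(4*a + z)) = -28*a^2 - 3*a*z + z^2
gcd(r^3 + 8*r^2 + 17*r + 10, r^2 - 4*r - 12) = r + 2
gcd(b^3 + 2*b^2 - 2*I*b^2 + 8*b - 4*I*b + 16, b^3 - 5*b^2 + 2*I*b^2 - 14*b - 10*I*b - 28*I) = b^2 + b*(2 + 2*I) + 4*I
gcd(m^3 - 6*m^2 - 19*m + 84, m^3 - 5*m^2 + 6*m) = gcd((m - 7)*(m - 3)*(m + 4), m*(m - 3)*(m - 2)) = m - 3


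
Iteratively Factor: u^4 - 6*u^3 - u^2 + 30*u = (u + 2)*(u^3 - 8*u^2 + 15*u) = (u - 3)*(u + 2)*(u^2 - 5*u) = (u - 5)*(u - 3)*(u + 2)*(u)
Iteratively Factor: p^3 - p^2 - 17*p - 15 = (p - 5)*(p^2 + 4*p + 3) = (p - 5)*(p + 3)*(p + 1)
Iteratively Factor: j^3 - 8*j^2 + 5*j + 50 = (j + 2)*(j^2 - 10*j + 25) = (j - 5)*(j + 2)*(j - 5)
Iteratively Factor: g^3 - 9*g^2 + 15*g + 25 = (g + 1)*(g^2 - 10*g + 25) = (g - 5)*(g + 1)*(g - 5)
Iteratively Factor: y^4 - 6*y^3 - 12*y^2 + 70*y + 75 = (y - 5)*(y^3 - y^2 - 17*y - 15) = (y - 5)*(y + 1)*(y^2 - 2*y - 15) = (y - 5)^2*(y + 1)*(y + 3)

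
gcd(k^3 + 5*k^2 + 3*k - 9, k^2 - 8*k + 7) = k - 1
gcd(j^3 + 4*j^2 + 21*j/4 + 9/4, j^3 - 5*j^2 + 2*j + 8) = j + 1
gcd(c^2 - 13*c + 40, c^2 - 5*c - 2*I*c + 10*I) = c - 5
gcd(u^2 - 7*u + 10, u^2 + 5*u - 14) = u - 2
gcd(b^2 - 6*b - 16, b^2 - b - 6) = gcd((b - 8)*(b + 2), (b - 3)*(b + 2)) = b + 2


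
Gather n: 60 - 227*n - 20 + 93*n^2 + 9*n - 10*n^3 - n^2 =-10*n^3 + 92*n^2 - 218*n + 40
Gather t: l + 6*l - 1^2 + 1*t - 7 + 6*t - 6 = 7*l + 7*t - 14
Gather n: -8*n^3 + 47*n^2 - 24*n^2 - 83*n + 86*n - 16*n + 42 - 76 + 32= -8*n^3 + 23*n^2 - 13*n - 2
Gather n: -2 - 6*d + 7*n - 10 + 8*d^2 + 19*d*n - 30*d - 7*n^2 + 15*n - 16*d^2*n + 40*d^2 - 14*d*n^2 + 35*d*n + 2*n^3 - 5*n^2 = 48*d^2 - 36*d + 2*n^3 + n^2*(-14*d - 12) + n*(-16*d^2 + 54*d + 22) - 12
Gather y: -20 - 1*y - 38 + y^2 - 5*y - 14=y^2 - 6*y - 72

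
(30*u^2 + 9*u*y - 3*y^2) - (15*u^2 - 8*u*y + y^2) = 15*u^2 + 17*u*y - 4*y^2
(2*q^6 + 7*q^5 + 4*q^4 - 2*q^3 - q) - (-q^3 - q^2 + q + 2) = 2*q^6 + 7*q^5 + 4*q^4 - q^3 + q^2 - 2*q - 2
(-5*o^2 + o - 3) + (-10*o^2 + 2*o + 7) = -15*o^2 + 3*o + 4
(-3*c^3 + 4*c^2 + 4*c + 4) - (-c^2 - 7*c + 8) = -3*c^3 + 5*c^2 + 11*c - 4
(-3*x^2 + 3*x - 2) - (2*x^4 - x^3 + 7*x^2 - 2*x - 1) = -2*x^4 + x^3 - 10*x^2 + 5*x - 1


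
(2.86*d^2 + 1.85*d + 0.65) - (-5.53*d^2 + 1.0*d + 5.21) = 8.39*d^2 + 0.85*d - 4.56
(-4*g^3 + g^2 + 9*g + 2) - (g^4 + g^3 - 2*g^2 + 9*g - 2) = -g^4 - 5*g^3 + 3*g^2 + 4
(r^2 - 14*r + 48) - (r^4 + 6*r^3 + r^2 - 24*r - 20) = -r^4 - 6*r^3 + 10*r + 68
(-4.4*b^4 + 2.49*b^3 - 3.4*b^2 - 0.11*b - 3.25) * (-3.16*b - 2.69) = 13.904*b^5 + 3.9676*b^4 + 4.0459*b^3 + 9.4936*b^2 + 10.5659*b + 8.7425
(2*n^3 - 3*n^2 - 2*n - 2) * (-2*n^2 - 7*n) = -4*n^5 - 8*n^4 + 25*n^3 + 18*n^2 + 14*n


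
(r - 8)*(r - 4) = r^2 - 12*r + 32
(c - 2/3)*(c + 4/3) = c^2 + 2*c/3 - 8/9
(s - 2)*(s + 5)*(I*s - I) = I*s^3 + 2*I*s^2 - 13*I*s + 10*I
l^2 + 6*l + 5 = (l + 1)*(l + 5)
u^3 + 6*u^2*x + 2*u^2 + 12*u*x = u*(u + 2)*(u + 6*x)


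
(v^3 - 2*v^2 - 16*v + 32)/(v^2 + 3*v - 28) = (v^2 + 2*v - 8)/(v + 7)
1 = 1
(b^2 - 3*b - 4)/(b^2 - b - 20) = (-b^2 + 3*b + 4)/(-b^2 + b + 20)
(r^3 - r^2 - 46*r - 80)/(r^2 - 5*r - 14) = (r^2 - 3*r - 40)/(r - 7)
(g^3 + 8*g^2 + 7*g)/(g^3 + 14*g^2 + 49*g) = (g + 1)/(g + 7)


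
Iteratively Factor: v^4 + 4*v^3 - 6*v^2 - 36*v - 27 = (v + 1)*(v^3 + 3*v^2 - 9*v - 27) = (v + 1)*(v + 3)*(v^2 - 9) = (v + 1)*(v + 3)^2*(v - 3)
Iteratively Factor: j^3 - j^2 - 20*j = (j - 5)*(j^2 + 4*j) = j*(j - 5)*(j + 4)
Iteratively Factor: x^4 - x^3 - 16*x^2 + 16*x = (x - 4)*(x^3 + 3*x^2 - 4*x) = (x - 4)*(x + 4)*(x^2 - x) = x*(x - 4)*(x + 4)*(x - 1)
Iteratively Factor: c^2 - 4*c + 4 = (c - 2)*(c - 2)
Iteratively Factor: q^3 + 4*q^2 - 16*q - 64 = (q - 4)*(q^2 + 8*q + 16) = (q - 4)*(q + 4)*(q + 4)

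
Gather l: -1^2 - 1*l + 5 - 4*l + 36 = 40 - 5*l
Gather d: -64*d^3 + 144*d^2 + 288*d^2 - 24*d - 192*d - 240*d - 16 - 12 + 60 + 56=-64*d^3 + 432*d^2 - 456*d + 88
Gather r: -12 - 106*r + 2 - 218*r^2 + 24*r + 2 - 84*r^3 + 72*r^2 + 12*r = -84*r^3 - 146*r^2 - 70*r - 8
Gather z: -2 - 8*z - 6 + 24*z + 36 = 16*z + 28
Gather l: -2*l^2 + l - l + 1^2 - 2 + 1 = -2*l^2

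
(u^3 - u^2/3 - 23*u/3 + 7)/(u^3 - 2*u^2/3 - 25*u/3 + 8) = (3*u - 7)/(3*u - 8)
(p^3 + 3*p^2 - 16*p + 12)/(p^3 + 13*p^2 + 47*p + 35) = (p^3 + 3*p^2 - 16*p + 12)/(p^3 + 13*p^2 + 47*p + 35)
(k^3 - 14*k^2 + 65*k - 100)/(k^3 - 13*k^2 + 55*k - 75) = (k - 4)/(k - 3)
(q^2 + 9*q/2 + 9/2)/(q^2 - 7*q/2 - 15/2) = (q + 3)/(q - 5)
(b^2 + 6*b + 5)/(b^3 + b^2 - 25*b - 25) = 1/(b - 5)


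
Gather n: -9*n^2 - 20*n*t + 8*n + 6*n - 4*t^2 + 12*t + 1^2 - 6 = -9*n^2 + n*(14 - 20*t) - 4*t^2 + 12*t - 5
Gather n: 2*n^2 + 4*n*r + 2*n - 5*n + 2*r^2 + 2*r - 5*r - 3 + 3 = 2*n^2 + n*(4*r - 3) + 2*r^2 - 3*r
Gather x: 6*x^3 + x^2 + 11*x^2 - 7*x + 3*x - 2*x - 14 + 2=6*x^3 + 12*x^2 - 6*x - 12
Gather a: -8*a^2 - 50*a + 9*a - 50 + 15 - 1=-8*a^2 - 41*a - 36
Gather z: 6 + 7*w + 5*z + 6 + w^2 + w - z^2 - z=w^2 + 8*w - z^2 + 4*z + 12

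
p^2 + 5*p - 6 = (p - 1)*(p + 6)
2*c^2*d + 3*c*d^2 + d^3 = d*(c + d)*(2*c + d)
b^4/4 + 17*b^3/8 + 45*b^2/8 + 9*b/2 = b*(b/4 + 1)*(b + 3/2)*(b + 3)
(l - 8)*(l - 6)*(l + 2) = l^3 - 12*l^2 + 20*l + 96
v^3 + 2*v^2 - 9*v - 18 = (v - 3)*(v + 2)*(v + 3)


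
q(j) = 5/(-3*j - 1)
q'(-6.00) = 0.05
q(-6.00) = 0.29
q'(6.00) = 0.04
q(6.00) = -0.26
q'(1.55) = 0.47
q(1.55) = -0.88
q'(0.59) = 1.95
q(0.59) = -1.81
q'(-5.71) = 0.06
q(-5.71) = 0.31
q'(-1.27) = 1.90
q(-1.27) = 1.78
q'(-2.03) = 0.58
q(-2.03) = 0.98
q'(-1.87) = 0.71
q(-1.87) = 1.08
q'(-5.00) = 0.08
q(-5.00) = 0.36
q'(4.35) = 0.08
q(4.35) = -0.36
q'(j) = 15/(-3*j - 1)^2 = 15/(3*j + 1)^2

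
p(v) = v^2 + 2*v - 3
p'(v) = 2*v + 2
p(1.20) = 0.84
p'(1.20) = 4.40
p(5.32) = 35.94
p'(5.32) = 12.64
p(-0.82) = -3.97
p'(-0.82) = 0.36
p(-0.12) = -3.23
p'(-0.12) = 1.76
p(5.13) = 33.58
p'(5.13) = 12.26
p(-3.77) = 3.67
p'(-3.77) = -5.54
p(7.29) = 64.72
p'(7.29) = 16.58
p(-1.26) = -3.93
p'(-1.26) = -0.52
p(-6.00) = 21.00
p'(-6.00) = -10.00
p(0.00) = -3.00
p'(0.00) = 2.00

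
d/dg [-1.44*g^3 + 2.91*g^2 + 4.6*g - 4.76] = -4.32*g^2 + 5.82*g + 4.6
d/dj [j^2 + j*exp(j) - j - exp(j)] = j*exp(j) + 2*j - 1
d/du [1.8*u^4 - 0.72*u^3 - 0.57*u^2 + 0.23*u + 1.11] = 7.2*u^3 - 2.16*u^2 - 1.14*u + 0.23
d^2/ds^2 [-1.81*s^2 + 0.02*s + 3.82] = -3.62000000000000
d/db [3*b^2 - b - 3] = 6*b - 1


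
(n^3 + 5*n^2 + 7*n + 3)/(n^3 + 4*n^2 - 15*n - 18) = (n^2 + 4*n + 3)/(n^2 + 3*n - 18)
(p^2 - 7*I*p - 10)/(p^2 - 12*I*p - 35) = (p - 2*I)/(p - 7*I)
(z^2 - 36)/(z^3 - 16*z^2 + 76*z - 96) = (z + 6)/(z^2 - 10*z + 16)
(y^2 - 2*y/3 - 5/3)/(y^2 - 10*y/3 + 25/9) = 3*(y + 1)/(3*y - 5)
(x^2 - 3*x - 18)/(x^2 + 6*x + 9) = (x - 6)/(x + 3)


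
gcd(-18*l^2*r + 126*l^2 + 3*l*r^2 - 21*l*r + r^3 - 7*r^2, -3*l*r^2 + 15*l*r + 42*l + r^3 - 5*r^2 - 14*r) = -3*l*r + 21*l + r^2 - 7*r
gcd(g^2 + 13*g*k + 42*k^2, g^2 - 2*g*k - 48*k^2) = g + 6*k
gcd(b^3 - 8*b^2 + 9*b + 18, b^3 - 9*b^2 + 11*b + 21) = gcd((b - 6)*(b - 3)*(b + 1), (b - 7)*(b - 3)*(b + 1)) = b^2 - 2*b - 3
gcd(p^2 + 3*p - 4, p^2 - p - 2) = 1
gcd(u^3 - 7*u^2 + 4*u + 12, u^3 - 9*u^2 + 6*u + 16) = u^2 - u - 2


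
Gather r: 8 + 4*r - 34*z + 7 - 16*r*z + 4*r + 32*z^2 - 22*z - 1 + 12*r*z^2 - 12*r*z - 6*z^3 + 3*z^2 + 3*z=r*(12*z^2 - 28*z + 8) - 6*z^3 + 35*z^2 - 53*z + 14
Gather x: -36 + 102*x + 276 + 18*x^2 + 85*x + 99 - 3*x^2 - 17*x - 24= 15*x^2 + 170*x + 315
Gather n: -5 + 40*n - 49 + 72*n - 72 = 112*n - 126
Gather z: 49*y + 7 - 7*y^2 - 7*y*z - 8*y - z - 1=-7*y^2 + 41*y + z*(-7*y - 1) + 6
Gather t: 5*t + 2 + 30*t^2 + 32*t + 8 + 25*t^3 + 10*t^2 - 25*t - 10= 25*t^3 + 40*t^2 + 12*t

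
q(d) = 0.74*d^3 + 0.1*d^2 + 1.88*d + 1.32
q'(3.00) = 22.46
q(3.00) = 27.84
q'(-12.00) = 319.16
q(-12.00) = -1285.56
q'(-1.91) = 9.60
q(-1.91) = -7.06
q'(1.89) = 10.19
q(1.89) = 10.23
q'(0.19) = 2.00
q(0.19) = 1.69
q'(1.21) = 5.37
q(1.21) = 5.05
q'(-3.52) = 28.68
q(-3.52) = -36.33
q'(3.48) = 29.46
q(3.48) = 40.26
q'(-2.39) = 14.08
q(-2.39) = -12.70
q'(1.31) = 5.95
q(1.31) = 5.62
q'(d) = 2.22*d^2 + 0.2*d + 1.88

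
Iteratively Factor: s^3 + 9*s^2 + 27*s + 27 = (s + 3)*(s^2 + 6*s + 9) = (s + 3)^2*(s + 3)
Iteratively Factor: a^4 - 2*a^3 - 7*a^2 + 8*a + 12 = (a - 3)*(a^3 + a^2 - 4*a - 4) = (a - 3)*(a + 2)*(a^2 - a - 2) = (a - 3)*(a - 2)*(a + 2)*(a + 1)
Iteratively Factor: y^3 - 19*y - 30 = (y + 2)*(y^2 - 2*y - 15) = (y + 2)*(y + 3)*(y - 5)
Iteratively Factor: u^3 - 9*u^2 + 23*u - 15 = (u - 1)*(u^2 - 8*u + 15) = (u - 5)*(u - 1)*(u - 3)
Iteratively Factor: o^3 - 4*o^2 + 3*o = (o)*(o^2 - 4*o + 3) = o*(o - 1)*(o - 3)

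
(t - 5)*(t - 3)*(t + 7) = t^3 - t^2 - 41*t + 105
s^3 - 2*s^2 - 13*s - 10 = (s - 5)*(s + 1)*(s + 2)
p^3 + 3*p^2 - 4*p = p*(p - 1)*(p + 4)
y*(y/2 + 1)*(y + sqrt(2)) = y^3/2 + sqrt(2)*y^2/2 + y^2 + sqrt(2)*y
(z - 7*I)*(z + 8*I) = z^2 + I*z + 56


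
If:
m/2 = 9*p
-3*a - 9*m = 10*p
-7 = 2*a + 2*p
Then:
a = -602/169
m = 189/169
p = 21/338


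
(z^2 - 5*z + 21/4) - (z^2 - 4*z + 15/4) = 3/2 - z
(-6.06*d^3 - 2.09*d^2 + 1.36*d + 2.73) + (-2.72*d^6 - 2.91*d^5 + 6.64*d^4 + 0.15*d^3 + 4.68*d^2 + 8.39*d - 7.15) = -2.72*d^6 - 2.91*d^5 + 6.64*d^4 - 5.91*d^3 + 2.59*d^2 + 9.75*d - 4.42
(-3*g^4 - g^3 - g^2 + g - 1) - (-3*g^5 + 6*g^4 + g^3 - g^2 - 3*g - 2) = 3*g^5 - 9*g^4 - 2*g^3 + 4*g + 1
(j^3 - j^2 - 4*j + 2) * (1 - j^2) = -j^5 + j^4 + 5*j^3 - 3*j^2 - 4*j + 2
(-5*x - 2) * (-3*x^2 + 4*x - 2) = 15*x^3 - 14*x^2 + 2*x + 4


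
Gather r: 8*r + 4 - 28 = 8*r - 24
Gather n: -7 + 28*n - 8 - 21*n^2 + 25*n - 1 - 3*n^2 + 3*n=-24*n^2 + 56*n - 16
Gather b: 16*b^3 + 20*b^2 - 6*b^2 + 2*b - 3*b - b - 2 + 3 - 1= 16*b^3 + 14*b^2 - 2*b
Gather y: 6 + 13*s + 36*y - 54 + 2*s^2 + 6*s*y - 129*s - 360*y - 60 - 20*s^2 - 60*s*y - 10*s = -18*s^2 - 126*s + y*(-54*s - 324) - 108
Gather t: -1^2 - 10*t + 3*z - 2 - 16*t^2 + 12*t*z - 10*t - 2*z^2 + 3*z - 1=-16*t^2 + t*(12*z - 20) - 2*z^2 + 6*z - 4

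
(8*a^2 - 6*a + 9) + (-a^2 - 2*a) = 7*a^2 - 8*a + 9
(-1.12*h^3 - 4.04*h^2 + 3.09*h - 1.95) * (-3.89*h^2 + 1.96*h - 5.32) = 4.3568*h^5 + 13.5204*h^4 - 13.9801*h^3 + 35.1347*h^2 - 20.2608*h + 10.374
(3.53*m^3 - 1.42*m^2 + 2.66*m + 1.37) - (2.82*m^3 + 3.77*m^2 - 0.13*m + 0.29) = 0.71*m^3 - 5.19*m^2 + 2.79*m + 1.08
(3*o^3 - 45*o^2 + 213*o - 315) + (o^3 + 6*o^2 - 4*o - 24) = 4*o^3 - 39*o^2 + 209*o - 339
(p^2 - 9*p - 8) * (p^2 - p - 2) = p^4 - 10*p^3 - p^2 + 26*p + 16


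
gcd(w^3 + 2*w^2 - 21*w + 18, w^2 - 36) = w + 6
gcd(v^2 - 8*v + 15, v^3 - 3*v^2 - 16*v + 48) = v - 3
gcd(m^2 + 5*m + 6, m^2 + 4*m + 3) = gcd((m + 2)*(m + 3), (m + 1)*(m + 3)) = m + 3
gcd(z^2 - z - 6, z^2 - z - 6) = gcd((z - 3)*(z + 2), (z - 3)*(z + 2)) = z^2 - z - 6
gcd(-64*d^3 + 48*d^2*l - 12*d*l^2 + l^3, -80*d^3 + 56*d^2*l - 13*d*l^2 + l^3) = 16*d^2 - 8*d*l + l^2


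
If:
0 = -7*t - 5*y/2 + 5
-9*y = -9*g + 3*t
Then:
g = 37*y/42 + 5/21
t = 5/7 - 5*y/14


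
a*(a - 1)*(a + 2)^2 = a^4 + 3*a^3 - 4*a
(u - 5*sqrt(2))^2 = u^2 - 10*sqrt(2)*u + 50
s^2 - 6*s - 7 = (s - 7)*(s + 1)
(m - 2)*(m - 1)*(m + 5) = m^3 + 2*m^2 - 13*m + 10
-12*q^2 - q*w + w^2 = (-4*q + w)*(3*q + w)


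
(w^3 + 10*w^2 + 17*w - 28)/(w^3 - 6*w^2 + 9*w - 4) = (w^2 + 11*w + 28)/(w^2 - 5*w + 4)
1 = 1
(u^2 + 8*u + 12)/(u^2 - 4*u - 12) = (u + 6)/(u - 6)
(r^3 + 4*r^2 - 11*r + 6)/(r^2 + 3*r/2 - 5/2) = 2*(r^2 + 5*r - 6)/(2*r + 5)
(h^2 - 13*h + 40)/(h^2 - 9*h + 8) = (h - 5)/(h - 1)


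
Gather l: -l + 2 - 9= -l - 7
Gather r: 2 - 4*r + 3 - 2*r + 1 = 6 - 6*r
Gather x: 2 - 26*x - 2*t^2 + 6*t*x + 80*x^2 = -2*t^2 + 80*x^2 + x*(6*t - 26) + 2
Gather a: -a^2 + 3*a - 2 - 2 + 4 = -a^2 + 3*a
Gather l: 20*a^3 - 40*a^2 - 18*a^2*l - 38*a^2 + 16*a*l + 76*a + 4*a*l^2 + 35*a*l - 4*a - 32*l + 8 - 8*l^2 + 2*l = 20*a^3 - 78*a^2 + 72*a + l^2*(4*a - 8) + l*(-18*a^2 + 51*a - 30) + 8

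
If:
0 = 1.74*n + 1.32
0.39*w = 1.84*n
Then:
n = -0.76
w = -3.58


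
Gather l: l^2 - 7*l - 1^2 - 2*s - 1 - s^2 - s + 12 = l^2 - 7*l - s^2 - 3*s + 10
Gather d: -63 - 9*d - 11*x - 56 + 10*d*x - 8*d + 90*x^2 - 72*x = d*(10*x - 17) + 90*x^2 - 83*x - 119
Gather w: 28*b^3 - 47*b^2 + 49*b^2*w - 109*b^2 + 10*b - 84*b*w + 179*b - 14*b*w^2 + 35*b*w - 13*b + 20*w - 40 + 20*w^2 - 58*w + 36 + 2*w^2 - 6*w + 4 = 28*b^3 - 156*b^2 + 176*b + w^2*(22 - 14*b) + w*(49*b^2 - 49*b - 44)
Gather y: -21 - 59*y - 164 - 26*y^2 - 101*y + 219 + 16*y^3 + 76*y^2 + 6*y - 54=16*y^3 + 50*y^2 - 154*y - 20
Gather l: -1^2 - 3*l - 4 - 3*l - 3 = -6*l - 8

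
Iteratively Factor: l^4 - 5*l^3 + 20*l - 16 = (l - 4)*(l^3 - l^2 - 4*l + 4) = (l - 4)*(l - 1)*(l^2 - 4) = (l - 4)*(l - 1)*(l + 2)*(l - 2)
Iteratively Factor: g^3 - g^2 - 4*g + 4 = (g - 1)*(g^2 - 4) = (g - 1)*(g + 2)*(g - 2)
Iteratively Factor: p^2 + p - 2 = (p - 1)*(p + 2)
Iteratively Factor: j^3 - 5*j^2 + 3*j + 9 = (j - 3)*(j^2 - 2*j - 3) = (j - 3)^2*(j + 1)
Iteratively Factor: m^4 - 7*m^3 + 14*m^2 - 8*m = (m - 1)*(m^3 - 6*m^2 + 8*m) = (m - 2)*(m - 1)*(m^2 - 4*m) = m*(m - 2)*(m - 1)*(m - 4)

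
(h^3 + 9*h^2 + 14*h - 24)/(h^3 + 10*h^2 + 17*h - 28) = (h + 6)/(h + 7)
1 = 1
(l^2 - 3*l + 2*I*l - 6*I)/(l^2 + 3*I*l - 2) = (l - 3)/(l + I)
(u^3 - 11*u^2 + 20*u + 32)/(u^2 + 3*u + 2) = (u^2 - 12*u + 32)/(u + 2)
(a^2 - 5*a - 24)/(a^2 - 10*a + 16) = (a + 3)/(a - 2)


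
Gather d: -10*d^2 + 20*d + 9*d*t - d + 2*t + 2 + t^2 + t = -10*d^2 + d*(9*t + 19) + t^2 + 3*t + 2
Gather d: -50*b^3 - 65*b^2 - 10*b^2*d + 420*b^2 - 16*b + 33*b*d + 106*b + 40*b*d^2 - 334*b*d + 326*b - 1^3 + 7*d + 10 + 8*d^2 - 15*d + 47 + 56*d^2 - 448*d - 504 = -50*b^3 + 355*b^2 + 416*b + d^2*(40*b + 64) + d*(-10*b^2 - 301*b - 456) - 448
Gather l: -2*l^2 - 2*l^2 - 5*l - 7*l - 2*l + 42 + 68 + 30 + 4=-4*l^2 - 14*l + 144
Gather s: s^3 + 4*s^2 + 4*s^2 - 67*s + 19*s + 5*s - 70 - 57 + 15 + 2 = s^3 + 8*s^2 - 43*s - 110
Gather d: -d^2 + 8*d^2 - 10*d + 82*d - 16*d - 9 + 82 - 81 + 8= 7*d^2 + 56*d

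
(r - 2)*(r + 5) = r^2 + 3*r - 10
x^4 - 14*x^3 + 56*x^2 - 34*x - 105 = (x - 7)*(x - 5)*(x - 3)*(x + 1)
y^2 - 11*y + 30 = (y - 6)*(y - 5)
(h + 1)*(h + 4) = h^2 + 5*h + 4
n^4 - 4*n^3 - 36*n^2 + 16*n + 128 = (n - 8)*(n - 2)*(n + 2)*(n + 4)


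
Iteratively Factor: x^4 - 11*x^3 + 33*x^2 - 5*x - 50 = (x - 5)*(x^3 - 6*x^2 + 3*x + 10) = (x - 5)*(x + 1)*(x^2 - 7*x + 10) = (x - 5)*(x - 2)*(x + 1)*(x - 5)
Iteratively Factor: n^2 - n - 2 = (n - 2)*(n + 1)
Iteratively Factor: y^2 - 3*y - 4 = (y + 1)*(y - 4)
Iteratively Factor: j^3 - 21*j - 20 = (j + 1)*(j^2 - j - 20) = (j + 1)*(j + 4)*(j - 5)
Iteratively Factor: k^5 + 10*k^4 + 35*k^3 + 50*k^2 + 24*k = (k + 2)*(k^4 + 8*k^3 + 19*k^2 + 12*k) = (k + 1)*(k + 2)*(k^3 + 7*k^2 + 12*k) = (k + 1)*(k + 2)*(k + 3)*(k^2 + 4*k) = (k + 1)*(k + 2)*(k + 3)*(k + 4)*(k)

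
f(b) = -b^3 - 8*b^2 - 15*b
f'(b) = -3*b^2 - 16*b - 15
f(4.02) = -254.55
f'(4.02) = -127.80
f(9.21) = -1597.97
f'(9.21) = -416.83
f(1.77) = -57.16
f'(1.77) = -52.72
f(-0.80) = 7.39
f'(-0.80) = -4.12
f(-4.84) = -1.42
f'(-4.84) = -7.84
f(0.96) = -22.66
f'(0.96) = -33.12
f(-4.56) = -3.13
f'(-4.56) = -4.42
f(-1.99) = 6.05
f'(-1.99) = 4.96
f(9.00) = -1512.00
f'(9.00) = -402.00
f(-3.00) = 0.00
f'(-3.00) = 6.00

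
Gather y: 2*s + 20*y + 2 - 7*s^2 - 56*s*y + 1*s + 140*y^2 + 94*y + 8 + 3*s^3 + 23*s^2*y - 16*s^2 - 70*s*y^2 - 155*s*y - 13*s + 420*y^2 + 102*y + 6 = 3*s^3 - 23*s^2 - 10*s + y^2*(560 - 70*s) + y*(23*s^2 - 211*s + 216) + 16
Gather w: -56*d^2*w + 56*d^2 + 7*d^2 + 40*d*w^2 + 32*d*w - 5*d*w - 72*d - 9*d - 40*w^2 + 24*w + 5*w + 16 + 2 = 63*d^2 - 81*d + w^2*(40*d - 40) + w*(-56*d^2 + 27*d + 29) + 18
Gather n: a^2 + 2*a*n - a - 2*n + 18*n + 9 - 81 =a^2 - a + n*(2*a + 16) - 72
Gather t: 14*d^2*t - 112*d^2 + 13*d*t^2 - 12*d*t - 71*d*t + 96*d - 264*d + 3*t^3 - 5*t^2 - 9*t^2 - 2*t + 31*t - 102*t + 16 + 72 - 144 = -112*d^2 - 168*d + 3*t^3 + t^2*(13*d - 14) + t*(14*d^2 - 83*d - 73) - 56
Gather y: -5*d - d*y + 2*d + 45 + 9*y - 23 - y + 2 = -3*d + y*(8 - d) + 24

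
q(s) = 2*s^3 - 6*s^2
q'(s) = 6*s^2 - 12*s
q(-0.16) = -0.16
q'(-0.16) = 2.07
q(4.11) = 37.50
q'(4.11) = 52.03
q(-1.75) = -29.09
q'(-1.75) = 39.38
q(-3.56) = -166.28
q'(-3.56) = 118.76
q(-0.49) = -1.68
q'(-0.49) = 7.32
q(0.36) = -0.68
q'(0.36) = -3.54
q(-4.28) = -266.72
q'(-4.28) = 161.27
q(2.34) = -7.23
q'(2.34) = 4.77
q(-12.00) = -4320.00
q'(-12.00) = 1008.00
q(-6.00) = -648.00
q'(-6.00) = 288.00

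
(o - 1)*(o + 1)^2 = o^3 + o^2 - o - 1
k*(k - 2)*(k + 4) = k^3 + 2*k^2 - 8*k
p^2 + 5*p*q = p*(p + 5*q)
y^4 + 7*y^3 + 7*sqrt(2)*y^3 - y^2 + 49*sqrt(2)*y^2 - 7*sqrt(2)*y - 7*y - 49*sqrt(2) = (y - 1)*(y + 1)*(y + 7)*(y + 7*sqrt(2))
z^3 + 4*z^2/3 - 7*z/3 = z*(z - 1)*(z + 7/3)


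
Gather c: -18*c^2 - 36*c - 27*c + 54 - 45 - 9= -18*c^2 - 63*c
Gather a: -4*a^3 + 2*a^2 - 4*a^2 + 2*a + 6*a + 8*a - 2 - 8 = -4*a^3 - 2*a^2 + 16*a - 10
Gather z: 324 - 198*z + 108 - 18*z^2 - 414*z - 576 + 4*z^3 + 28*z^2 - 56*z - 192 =4*z^3 + 10*z^2 - 668*z - 336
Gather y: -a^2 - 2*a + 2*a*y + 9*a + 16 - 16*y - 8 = -a^2 + 7*a + y*(2*a - 16) + 8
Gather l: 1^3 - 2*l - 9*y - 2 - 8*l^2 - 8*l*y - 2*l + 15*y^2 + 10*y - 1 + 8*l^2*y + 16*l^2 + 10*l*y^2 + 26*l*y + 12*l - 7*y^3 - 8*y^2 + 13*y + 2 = l^2*(8*y + 8) + l*(10*y^2 + 18*y + 8) - 7*y^3 + 7*y^2 + 14*y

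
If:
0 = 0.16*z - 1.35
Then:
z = 8.44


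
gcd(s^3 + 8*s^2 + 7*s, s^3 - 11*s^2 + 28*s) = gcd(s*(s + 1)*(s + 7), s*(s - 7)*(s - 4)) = s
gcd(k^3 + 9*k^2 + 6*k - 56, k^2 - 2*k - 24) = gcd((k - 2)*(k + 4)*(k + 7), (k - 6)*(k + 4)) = k + 4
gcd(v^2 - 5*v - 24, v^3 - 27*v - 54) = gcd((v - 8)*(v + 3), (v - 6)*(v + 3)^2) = v + 3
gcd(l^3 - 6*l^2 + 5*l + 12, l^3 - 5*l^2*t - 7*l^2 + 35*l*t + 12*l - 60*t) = l^2 - 7*l + 12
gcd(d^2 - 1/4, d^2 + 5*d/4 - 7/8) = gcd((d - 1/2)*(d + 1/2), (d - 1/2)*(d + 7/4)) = d - 1/2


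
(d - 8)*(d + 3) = d^2 - 5*d - 24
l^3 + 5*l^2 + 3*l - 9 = (l - 1)*(l + 3)^2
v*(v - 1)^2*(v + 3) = v^4 + v^3 - 5*v^2 + 3*v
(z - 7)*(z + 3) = z^2 - 4*z - 21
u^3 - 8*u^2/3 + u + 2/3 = (u - 2)*(u - 1)*(u + 1/3)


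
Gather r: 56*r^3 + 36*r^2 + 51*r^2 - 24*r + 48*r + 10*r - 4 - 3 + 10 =56*r^3 + 87*r^2 + 34*r + 3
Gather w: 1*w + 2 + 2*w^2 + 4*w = 2*w^2 + 5*w + 2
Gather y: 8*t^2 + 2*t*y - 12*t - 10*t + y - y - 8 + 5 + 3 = 8*t^2 + 2*t*y - 22*t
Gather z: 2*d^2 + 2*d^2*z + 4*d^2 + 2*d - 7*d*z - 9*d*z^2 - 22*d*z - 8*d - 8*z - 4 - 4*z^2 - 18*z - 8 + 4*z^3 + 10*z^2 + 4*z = 6*d^2 - 6*d + 4*z^3 + z^2*(6 - 9*d) + z*(2*d^2 - 29*d - 22) - 12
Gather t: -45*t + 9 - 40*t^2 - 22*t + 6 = -40*t^2 - 67*t + 15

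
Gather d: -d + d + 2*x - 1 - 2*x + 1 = 0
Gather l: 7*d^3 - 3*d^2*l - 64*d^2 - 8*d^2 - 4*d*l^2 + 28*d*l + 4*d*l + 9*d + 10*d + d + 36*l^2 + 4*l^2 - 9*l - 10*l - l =7*d^3 - 72*d^2 + 20*d + l^2*(40 - 4*d) + l*(-3*d^2 + 32*d - 20)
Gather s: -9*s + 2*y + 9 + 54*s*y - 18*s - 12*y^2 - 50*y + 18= s*(54*y - 27) - 12*y^2 - 48*y + 27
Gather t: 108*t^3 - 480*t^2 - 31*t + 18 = 108*t^3 - 480*t^2 - 31*t + 18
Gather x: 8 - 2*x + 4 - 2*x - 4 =8 - 4*x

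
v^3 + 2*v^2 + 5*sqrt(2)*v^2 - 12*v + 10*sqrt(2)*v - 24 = (v + 2)*(v - sqrt(2))*(v + 6*sqrt(2))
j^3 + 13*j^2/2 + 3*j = j*(j + 1/2)*(j + 6)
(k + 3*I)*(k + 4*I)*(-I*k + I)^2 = -k^4 + 2*k^3 - 7*I*k^3 + 11*k^2 + 14*I*k^2 - 24*k - 7*I*k + 12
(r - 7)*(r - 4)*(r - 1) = r^3 - 12*r^2 + 39*r - 28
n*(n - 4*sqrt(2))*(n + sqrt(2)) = n^3 - 3*sqrt(2)*n^2 - 8*n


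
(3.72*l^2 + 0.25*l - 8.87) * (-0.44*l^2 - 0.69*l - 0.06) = -1.6368*l^4 - 2.6768*l^3 + 3.5071*l^2 + 6.1053*l + 0.5322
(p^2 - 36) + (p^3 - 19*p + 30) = p^3 + p^2 - 19*p - 6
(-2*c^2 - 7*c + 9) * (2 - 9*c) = 18*c^3 + 59*c^2 - 95*c + 18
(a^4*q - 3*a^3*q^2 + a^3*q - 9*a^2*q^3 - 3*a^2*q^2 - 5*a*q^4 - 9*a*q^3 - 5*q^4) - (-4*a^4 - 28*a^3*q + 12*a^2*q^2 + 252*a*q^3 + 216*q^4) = a^4*q + 4*a^4 - 3*a^3*q^2 + 29*a^3*q - 9*a^2*q^3 - 15*a^2*q^2 - 5*a*q^4 - 261*a*q^3 - 221*q^4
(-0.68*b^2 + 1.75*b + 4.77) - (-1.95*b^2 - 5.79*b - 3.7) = 1.27*b^2 + 7.54*b + 8.47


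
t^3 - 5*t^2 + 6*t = t*(t - 3)*(t - 2)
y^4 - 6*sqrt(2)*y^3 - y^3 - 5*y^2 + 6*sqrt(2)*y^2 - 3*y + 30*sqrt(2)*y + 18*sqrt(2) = (y - 3)*(y + 1)^2*(y - 6*sqrt(2))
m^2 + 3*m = m*(m + 3)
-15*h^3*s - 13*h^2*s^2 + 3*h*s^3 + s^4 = s*(-3*h + s)*(h + s)*(5*h + s)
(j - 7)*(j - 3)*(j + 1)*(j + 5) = j^4 - 4*j^3 - 34*j^2 + 76*j + 105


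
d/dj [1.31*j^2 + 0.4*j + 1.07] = 2.62*j + 0.4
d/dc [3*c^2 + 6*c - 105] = 6*c + 6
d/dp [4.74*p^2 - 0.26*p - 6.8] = 9.48*p - 0.26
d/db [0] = 0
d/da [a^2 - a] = 2*a - 1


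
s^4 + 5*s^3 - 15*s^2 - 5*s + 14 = (s - 2)*(s - 1)*(s + 1)*(s + 7)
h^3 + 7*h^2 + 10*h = h*(h + 2)*(h + 5)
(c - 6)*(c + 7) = c^2 + c - 42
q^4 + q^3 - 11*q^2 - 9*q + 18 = (q - 3)*(q - 1)*(q + 2)*(q + 3)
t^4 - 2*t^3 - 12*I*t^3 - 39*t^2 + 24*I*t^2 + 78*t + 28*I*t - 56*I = (t - 2)*(t - 7*I)*(t - 4*I)*(t - I)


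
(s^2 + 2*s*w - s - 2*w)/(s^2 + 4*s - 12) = (s^2 + 2*s*w - s - 2*w)/(s^2 + 4*s - 12)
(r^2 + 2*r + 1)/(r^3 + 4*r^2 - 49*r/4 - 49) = 4*(r^2 + 2*r + 1)/(4*r^3 + 16*r^2 - 49*r - 196)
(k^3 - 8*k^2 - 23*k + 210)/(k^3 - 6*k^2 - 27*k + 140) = (k - 6)/(k - 4)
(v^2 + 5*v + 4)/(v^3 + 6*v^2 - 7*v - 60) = (v + 1)/(v^2 + 2*v - 15)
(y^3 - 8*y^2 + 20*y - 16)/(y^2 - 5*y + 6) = (y^2 - 6*y + 8)/(y - 3)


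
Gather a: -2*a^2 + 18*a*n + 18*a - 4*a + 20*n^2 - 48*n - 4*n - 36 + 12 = -2*a^2 + a*(18*n + 14) + 20*n^2 - 52*n - 24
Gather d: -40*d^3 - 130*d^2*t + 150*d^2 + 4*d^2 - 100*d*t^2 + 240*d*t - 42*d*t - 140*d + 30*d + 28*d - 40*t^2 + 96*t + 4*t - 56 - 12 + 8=-40*d^3 + d^2*(154 - 130*t) + d*(-100*t^2 + 198*t - 82) - 40*t^2 + 100*t - 60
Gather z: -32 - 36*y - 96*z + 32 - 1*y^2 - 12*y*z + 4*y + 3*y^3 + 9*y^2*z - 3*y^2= 3*y^3 - 4*y^2 - 32*y + z*(9*y^2 - 12*y - 96)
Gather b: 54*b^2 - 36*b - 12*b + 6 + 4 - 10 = 54*b^2 - 48*b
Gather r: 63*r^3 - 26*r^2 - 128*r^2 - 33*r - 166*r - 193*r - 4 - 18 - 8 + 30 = 63*r^3 - 154*r^2 - 392*r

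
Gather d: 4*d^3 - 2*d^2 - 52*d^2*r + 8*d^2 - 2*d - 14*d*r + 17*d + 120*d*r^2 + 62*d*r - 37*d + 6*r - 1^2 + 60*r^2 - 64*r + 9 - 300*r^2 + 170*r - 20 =4*d^3 + d^2*(6 - 52*r) + d*(120*r^2 + 48*r - 22) - 240*r^2 + 112*r - 12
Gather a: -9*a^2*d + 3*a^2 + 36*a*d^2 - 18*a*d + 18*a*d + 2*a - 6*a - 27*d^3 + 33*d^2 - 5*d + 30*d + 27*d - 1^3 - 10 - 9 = a^2*(3 - 9*d) + a*(36*d^2 - 4) - 27*d^3 + 33*d^2 + 52*d - 20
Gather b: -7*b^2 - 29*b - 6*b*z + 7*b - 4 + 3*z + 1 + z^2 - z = -7*b^2 + b*(-6*z - 22) + z^2 + 2*z - 3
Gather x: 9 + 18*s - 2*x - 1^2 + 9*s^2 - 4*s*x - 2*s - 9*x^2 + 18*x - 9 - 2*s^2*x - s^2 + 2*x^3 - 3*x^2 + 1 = 8*s^2 + 16*s + 2*x^3 - 12*x^2 + x*(-2*s^2 - 4*s + 16)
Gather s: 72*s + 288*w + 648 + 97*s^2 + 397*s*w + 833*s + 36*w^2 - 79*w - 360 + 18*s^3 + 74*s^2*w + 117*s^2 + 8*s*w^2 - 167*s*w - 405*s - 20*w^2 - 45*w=18*s^3 + s^2*(74*w + 214) + s*(8*w^2 + 230*w + 500) + 16*w^2 + 164*w + 288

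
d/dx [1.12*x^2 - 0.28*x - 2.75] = 2.24*x - 0.28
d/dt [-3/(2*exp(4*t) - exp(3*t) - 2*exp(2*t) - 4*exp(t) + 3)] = (24*exp(3*t) - 9*exp(2*t) - 12*exp(t) - 12)*exp(t)/(-2*exp(4*t) + exp(3*t) + 2*exp(2*t) + 4*exp(t) - 3)^2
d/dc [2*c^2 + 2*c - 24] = 4*c + 2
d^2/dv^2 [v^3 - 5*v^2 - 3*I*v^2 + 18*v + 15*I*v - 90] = 6*v - 10 - 6*I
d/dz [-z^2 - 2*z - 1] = -2*z - 2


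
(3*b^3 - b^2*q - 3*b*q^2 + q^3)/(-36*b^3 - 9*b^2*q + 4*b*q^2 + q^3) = (-b^2 + q^2)/(12*b^2 + 7*b*q + q^2)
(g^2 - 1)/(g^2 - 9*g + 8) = (g + 1)/(g - 8)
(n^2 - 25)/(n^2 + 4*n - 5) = (n - 5)/(n - 1)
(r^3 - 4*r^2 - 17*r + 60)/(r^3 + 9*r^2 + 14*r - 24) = (r^2 - 8*r + 15)/(r^2 + 5*r - 6)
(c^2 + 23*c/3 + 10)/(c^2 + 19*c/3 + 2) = (3*c + 5)/(3*c + 1)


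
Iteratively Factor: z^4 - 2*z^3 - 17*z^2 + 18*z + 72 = (z + 3)*(z^3 - 5*z^2 - 2*z + 24) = (z - 4)*(z + 3)*(z^2 - z - 6) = (z - 4)*(z - 3)*(z + 3)*(z + 2)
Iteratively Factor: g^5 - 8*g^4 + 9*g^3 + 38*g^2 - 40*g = (g - 5)*(g^4 - 3*g^3 - 6*g^2 + 8*g) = (g - 5)*(g - 1)*(g^3 - 2*g^2 - 8*g) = (g - 5)*(g - 4)*(g - 1)*(g^2 + 2*g) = (g - 5)*(g - 4)*(g - 1)*(g + 2)*(g)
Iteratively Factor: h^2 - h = (h)*(h - 1)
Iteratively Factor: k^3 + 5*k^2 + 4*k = (k + 1)*(k^2 + 4*k) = k*(k + 1)*(k + 4)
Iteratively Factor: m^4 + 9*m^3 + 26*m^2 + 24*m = (m + 2)*(m^3 + 7*m^2 + 12*m) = m*(m + 2)*(m^2 + 7*m + 12) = m*(m + 2)*(m + 3)*(m + 4)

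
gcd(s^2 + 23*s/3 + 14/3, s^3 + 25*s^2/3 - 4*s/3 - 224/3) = s + 7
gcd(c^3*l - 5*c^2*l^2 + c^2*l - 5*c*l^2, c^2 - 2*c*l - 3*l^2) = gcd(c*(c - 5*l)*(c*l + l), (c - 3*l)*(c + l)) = 1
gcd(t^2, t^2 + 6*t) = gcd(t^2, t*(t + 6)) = t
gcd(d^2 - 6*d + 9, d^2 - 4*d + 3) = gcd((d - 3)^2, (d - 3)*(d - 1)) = d - 3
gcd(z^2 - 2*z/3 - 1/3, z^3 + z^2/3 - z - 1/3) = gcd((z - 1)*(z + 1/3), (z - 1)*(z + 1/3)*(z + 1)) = z^2 - 2*z/3 - 1/3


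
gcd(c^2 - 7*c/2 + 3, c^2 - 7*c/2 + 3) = c^2 - 7*c/2 + 3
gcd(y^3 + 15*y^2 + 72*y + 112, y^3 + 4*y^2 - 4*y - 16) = y + 4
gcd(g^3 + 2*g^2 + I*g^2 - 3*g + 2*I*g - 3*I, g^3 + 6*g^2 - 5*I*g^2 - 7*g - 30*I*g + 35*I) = g - 1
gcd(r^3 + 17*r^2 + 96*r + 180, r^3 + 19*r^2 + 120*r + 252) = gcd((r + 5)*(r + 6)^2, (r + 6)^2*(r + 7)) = r^2 + 12*r + 36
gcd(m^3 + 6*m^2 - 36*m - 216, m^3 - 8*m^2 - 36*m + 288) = m^2 - 36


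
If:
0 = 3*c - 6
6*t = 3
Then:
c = 2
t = 1/2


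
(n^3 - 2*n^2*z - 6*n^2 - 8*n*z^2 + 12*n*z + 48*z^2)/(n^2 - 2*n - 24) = (n^2 - 2*n*z - 8*z^2)/(n + 4)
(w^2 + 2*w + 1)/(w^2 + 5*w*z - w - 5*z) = (w^2 + 2*w + 1)/(w^2 + 5*w*z - w - 5*z)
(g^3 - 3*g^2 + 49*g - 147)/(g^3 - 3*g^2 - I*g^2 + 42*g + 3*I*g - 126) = (g + 7*I)/(g + 6*I)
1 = 1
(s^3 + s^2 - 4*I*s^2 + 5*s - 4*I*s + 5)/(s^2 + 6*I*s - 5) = (s^2 + s*(1 - 5*I) - 5*I)/(s + 5*I)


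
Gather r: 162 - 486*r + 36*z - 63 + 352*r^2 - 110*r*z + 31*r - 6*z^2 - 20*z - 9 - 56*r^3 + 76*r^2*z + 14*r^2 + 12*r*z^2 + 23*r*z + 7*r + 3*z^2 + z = -56*r^3 + r^2*(76*z + 366) + r*(12*z^2 - 87*z - 448) - 3*z^2 + 17*z + 90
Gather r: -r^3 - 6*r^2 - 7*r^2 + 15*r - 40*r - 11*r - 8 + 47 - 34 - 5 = -r^3 - 13*r^2 - 36*r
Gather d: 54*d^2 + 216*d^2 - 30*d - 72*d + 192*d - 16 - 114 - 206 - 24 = 270*d^2 + 90*d - 360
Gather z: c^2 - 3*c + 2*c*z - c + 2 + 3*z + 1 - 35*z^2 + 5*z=c^2 - 4*c - 35*z^2 + z*(2*c + 8) + 3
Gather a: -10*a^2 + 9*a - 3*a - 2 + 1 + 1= -10*a^2 + 6*a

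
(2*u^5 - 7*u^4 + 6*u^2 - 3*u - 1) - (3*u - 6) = 2*u^5 - 7*u^4 + 6*u^2 - 6*u + 5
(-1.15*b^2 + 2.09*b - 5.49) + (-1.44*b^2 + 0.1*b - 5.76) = -2.59*b^2 + 2.19*b - 11.25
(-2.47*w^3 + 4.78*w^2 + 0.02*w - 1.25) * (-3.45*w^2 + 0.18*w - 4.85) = 8.5215*w^5 - 16.9356*w^4 + 12.7709*w^3 - 18.8669*w^2 - 0.322*w + 6.0625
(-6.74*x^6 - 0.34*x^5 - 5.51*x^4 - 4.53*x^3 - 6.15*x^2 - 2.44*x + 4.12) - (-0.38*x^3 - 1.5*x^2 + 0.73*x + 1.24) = -6.74*x^6 - 0.34*x^5 - 5.51*x^4 - 4.15*x^3 - 4.65*x^2 - 3.17*x + 2.88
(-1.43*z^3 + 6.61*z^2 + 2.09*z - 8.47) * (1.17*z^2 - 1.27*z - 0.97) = -1.6731*z^5 + 9.5498*z^4 - 4.5623*z^3 - 18.9759*z^2 + 8.7296*z + 8.2159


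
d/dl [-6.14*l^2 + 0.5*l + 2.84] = 0.5 - 12.28*l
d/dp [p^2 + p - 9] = 2*p + 1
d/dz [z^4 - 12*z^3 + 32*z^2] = 4*z*(z^2 - 9*z + 16)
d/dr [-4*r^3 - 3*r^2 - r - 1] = -12*r^2 - 6*r - 1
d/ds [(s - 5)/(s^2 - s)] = (-s^2 + 10*s - 5)/(s^2*(s^2 - 2*s + 1))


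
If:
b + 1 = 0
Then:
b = -1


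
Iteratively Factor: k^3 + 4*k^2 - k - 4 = (k + 1)*(k^2 + 3*k - 4) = (k - 1)*(k + 1)*(k + 4)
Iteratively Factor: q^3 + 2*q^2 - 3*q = (q)*(q^2 + 2*q - 3) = q*(q + 3)*(q - 1)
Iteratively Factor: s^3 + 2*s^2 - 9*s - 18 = (s + 3)*(s^2 - s - 6) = (s - 3)*(s + 3)*(s + 2)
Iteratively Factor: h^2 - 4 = (h + 2)*(h - 2)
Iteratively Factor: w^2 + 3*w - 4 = (w - 1)*(w + 4)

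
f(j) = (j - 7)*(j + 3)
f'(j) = 2*j - 4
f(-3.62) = 6.58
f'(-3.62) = -11.24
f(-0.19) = -20.20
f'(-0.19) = -4.38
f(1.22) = -24.39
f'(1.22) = -1.56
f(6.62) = -3.66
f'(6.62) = 9.24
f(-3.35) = 3.62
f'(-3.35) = -10.70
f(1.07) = -24.14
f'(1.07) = -1.86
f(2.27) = -24.93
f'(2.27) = 0.54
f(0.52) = -22.81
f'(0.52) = -2.96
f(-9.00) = 96.00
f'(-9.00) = -22.00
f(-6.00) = 39.00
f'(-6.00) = -16.00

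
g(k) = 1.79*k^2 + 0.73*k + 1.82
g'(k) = 3.58*k + 0.73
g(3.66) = 28.47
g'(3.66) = 13.83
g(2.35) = 13.42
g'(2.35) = 9.14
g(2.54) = 15.22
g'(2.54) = 9.82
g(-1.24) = 3.67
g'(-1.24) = -3.71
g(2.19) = 12.00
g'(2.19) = 8.57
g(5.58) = 61.63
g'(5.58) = 20.71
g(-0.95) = 2.74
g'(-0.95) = -2.67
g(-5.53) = 52.52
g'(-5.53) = -19.07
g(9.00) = 153.38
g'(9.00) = 32.95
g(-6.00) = 61.88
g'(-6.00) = -20.75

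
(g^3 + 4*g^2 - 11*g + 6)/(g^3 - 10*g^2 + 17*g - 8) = (g + 6)/(g - 8)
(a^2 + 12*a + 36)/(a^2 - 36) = (a + 6)/(a - 6)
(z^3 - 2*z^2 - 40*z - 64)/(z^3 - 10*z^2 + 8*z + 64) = (z + 4)/(z - 4)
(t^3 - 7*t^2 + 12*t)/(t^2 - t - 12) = t*(t - 3)/(t + 3)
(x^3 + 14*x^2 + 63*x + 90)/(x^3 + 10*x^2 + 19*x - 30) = (x + 3)/(x - 1)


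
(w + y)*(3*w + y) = 3*w^2 + 4*w*y + y^2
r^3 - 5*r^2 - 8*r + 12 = (r - 6)*(r - 1)*(r + 2)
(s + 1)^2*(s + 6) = s^3 + 8*s^2 + 13*s + 6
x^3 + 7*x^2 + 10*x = x*(x + 2)*(x + 5)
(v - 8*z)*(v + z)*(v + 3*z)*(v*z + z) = v^4*z - 4*v^3*z^2 + v^3*z - 29*v^2*z^3 - 4*v^2*z^2 - 24*v*z^4 - 29*v*z^3 - 24*z^4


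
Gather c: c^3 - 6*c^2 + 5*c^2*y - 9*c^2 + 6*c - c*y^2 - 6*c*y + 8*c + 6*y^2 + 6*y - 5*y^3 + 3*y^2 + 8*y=c^3 + c^2*(5*y - 15) + c*(-y^2 - 6*y + 14) - 5*y^3 + 9*y^2 + 14*y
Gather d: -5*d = -5*d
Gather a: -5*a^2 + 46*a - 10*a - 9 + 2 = -5*a^2 + 36*a - 7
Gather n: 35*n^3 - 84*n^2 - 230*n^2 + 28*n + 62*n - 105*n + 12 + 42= 35*n^3 - 314*n^2 - 15*n + 54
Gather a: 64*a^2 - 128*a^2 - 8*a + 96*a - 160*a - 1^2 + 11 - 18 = -64*a^2 - 72*a - 8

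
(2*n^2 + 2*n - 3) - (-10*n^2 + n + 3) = 12*n^2 + n - 6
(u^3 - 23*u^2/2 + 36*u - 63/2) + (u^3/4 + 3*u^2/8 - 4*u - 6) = 5*u^3/4 - 89*u^2/8 + 32*u - 75/2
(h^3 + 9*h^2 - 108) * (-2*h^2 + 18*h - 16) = -2*h^5 + 146*h^3 + 72*h^2 - 1944*h + 1728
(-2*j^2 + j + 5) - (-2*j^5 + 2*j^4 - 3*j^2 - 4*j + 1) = 2*j^5 - 2*j^4 + j^2 + 5*j + 4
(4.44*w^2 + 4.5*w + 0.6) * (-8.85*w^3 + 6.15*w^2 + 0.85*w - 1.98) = -39.294*w^5 - 12.519*w^4 + 26.139*w^3 - 1.2762*w^2 - 8.4*w - 1.188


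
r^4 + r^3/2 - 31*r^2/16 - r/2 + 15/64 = (r - 5/4)*(r - 1/4)*(r + 1/2)*(r + 3/2)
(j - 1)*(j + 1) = j^2 - 1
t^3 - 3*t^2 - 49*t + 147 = (t - 7)*(t - 3)*(t + 7)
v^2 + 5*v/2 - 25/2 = (v - 5/2)*(v + 5)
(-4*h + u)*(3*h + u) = -12*h^2 - h*u + u^2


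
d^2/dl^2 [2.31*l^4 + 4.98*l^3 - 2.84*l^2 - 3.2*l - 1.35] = 27.72*l^2 + 29.88*l - 5.68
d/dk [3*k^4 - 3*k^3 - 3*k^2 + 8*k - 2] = 12*k^3 - 9*k^2 - 6*k + 8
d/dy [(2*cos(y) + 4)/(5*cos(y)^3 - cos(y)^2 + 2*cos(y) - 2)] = (7*cos(y) + 29*cos(2*y) + 5*cos(3*y) + 41)*sin(y)/(5*cos(y)^3 - cos(y)^2 + 2*cos(y) - 2)^2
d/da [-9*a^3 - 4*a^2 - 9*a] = -27*a^2 - 8*a - 9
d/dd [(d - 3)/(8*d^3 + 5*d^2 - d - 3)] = (8*d^3 + 5*d^2 - d - (d - 3)*(24*d^2 + 10*d - 1) - 3)/(8*d^3 + 5*d^2 - d - 3)^2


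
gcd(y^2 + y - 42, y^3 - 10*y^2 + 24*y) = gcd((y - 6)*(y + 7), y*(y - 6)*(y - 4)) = y - 6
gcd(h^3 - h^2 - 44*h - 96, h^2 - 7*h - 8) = h - 8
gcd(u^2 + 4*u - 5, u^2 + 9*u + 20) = u + 5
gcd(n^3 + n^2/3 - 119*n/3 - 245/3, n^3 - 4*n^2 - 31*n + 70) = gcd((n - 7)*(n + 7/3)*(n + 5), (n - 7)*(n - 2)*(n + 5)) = n^2 - 2*n - 35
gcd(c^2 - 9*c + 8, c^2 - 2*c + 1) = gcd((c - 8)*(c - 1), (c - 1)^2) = c - 1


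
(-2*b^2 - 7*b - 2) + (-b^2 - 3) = -3*b^2 - 7*b - 5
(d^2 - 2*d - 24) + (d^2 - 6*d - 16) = 2*d^2 - 8*d - 40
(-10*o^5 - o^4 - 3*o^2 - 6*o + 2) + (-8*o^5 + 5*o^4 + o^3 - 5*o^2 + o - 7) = -18*o^5 + 4*o^4 + o^3 - 8*o^2 - 5*o - 5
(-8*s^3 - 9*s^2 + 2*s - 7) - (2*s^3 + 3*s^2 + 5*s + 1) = -10*s^3 - 12*s^2 - 3*s - 8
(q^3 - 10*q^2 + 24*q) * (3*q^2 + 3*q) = 3*q^5 - 27*q^4 + 42*q^3 + 72*q^2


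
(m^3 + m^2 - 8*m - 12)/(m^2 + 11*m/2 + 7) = 2*(m^2 - m - 6)/(2*m + 7)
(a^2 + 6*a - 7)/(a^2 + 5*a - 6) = (a + 7)/(a + 6)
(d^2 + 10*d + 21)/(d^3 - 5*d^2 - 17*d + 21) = (d + 7)/(d^2 - 8*d + 7)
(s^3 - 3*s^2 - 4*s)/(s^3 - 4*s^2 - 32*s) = (-s^2 + 3*s + 4)/(-s^2 + 4*s + 32)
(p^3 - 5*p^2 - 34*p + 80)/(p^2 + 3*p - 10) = p - 8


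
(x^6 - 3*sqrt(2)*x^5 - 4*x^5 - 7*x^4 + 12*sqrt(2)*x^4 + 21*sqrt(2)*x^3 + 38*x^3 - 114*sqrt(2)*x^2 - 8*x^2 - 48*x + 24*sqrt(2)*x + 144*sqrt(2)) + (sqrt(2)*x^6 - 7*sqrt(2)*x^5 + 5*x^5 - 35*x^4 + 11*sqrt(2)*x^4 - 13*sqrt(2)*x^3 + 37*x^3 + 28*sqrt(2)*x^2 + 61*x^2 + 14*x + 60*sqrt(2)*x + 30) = x^6 + sqrt(2)*x^6 - 10*sqrt(2)*x^5 + x^5 - 42*x^4 + 23*sqrt(2)*x^4 + 8*sqrt(2)*x^3 + 75*x^3 - 86*sqrt(2)*x^2 + 53*x^2 - 34*x + 84*sqrt(2)*x + 30 + 144*sqrt(2)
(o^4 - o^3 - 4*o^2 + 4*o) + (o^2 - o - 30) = o^4 - o^3 - 3*o^2 + 3*o - 30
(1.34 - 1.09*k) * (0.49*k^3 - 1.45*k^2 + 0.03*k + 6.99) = -0.5341*k^4 + 2.2371*k^3 - 1.9757*k^2 - 7.5789*k + 9.3666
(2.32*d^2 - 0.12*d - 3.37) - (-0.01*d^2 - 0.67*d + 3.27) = 2.33*d^2 + 0.55*d - 6.64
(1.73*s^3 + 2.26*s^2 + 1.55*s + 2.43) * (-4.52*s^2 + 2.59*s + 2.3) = -7.8196*s^5 - 5.7345*s^4 + 2.8264*s^3 - 1.7711*s^2 + 9.8587*s + 5.589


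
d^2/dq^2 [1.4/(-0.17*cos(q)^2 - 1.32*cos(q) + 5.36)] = (0.16184*(1 - cos(q)^2)^2 + 0.942479999999999*cos(q)^3 + 7.623*cos(q)^2 + 8.02032*cos(q) - 7.59192)/(0.17*cos(q)^2 + 1.32*cos(q) - 5.36)^3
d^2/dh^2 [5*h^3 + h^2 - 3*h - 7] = 30*h + 2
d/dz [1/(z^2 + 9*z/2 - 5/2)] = 2*(-4*z - 9)/(2*z^2 + 9*z - 5)^2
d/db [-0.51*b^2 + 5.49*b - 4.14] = 5.49 - 1.02*b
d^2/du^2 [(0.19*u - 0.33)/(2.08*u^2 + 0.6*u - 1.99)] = ((1.1448 - 2.3712*u)*(2.08*u^2 + 0.6*u - 1.99) + (0.19*u - 0.33)*(4.16*u + 0.6)*(8.32*u + 1.2))/(2.08*u^2 + 0.6*u - 1.99)^3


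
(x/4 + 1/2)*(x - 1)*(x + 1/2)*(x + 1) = x^4/4 + 5*x^3/8 - 5*x/8 - 1/4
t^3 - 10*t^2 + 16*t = t*(t - 8)*(t - 2)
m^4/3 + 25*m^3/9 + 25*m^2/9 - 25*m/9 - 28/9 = (m/3 + 1/3)*(m - 1)*(m + 4/3)*(m + 7)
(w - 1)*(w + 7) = w^2 + 6*w - 7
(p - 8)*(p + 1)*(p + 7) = p^3 - 57*p - 56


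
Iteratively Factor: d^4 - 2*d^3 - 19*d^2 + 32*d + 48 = (d + 1)*(d^3 - 3*d^2 - 16*d + 48) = (d - 4)*(d + 1)*(d^2 + d - 12) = (d - 4)*(d + 1)*(d + 4)*(d - 3)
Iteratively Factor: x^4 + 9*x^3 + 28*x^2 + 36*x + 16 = (x + 4)*(x^3 + 5*x^2 + 8*x + 4) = (x + 2)*(x + 4)*(x^2 + 3*x + 2) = (x + 1)*(x + 2)*(x + 4)*(x + 2)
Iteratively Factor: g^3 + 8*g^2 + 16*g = (g + 4)*(g^2 + 4*g) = g*(g + 4)*(g + 4)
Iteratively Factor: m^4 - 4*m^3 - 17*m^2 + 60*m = (m - 3)*(m^3 - m^2 - 20*m) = (m - 5)*(m - 3)*(m^2 + 4*m) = m*(m - 5)*(m - 3)*(m + 4)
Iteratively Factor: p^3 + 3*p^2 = (p)*(p^2 + 3*p) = p^2*(p + 3)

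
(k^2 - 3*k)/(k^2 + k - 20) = k*(k - 3)/(k^2 + k - 20)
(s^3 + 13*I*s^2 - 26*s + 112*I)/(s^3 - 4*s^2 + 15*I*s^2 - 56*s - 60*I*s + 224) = (s - 2*I)/(s - 4)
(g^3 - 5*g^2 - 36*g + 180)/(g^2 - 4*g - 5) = (g^2 - 36)/(g + 1)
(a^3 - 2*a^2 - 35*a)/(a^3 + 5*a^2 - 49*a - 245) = a/(a + 7)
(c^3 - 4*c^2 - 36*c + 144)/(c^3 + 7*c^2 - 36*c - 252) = (c - 4)/(c + 7)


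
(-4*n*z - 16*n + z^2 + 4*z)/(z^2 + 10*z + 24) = (-4*n + z)/(z + 6)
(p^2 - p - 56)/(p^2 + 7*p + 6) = (p^2 - p - 56)/(p^2 + 7*p + 6)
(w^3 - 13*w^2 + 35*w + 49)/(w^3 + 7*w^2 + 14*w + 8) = (w^2 - 14*w + 49)/(w^2 + 6*w + 8)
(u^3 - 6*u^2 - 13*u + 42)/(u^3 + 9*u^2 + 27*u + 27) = (u^2 - 9*u + 14)/(u^2 + 6*u + 9)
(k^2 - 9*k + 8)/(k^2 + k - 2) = (k - 8)/(k + 2)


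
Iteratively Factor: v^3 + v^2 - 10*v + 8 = (v + 4)*(v^2 - 3*v + 2) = (v - 1)*(v + 4)*(v - 2)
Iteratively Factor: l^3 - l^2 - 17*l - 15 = (l - 5)*(l^2 + 4*l + 3) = (l - 5)*(l + 1)*(l + 3)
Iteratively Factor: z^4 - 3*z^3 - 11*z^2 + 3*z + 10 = (z - 1)*(z^3 - 2*z^2 - 13*z - 10) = (z - 1)*(z + 2)*(z^2 - 4*z - 5) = (z - 1)*(z + 1)*(z + 2)*(z - 5)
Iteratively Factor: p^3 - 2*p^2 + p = (p - 1)*(p^2 - p) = (p - 1)^2*(p)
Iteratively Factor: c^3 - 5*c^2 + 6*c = (c - 3)*(c^2 - 2*c) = c*(c - 3)*(c - 2)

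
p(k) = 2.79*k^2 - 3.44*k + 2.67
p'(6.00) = 30.04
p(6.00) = 82.47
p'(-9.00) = -53.66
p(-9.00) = 259.62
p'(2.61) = 11.12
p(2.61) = 12.70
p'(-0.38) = -5.56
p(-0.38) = 4.38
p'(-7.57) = -45.68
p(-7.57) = 188.59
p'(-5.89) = -36.31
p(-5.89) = 119.72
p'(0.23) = -2.16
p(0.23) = 2.03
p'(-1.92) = -14.15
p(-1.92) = 19.56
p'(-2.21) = -15.77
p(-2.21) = 23.90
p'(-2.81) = -19.12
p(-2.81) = 34.37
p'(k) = 5.58*k - 3.44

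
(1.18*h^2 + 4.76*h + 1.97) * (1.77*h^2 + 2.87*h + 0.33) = 2.0886*h^4 + 11.8118*h^3 + 17.5375*h^2 + 7.2247*h + 0.6501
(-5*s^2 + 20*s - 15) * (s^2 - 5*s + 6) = -5*s^4 + 45*s^3 - 145*s^2 + 195*s - 90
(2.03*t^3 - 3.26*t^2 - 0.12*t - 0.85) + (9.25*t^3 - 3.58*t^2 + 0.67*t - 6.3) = 11.28*t^3 - 6.84*t^2 + 0.55*t - 7.15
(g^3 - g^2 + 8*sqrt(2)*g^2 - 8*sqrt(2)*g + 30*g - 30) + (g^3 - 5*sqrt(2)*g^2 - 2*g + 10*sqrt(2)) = 2*g^3 - g^2 + 3*sqrt(2)*g^2 - 8*sqrt(2)*g + 28*g - 30 + 10*sqrt(2)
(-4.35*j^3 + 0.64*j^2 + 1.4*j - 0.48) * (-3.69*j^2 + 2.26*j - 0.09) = 16.0515*j^5 - 12.1926*j^4 - 3.3281*j^3 + 4.8776*j^2 - 1.2108*j + 0.0432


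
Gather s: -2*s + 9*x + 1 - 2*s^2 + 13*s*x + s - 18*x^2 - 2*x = -2*s^2 + s*(13*x - 1) - 18*x^2 + 7*x + 1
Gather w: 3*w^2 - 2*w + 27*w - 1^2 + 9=3*w^2 + 25*w + 8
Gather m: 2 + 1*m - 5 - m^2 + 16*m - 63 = -m^2 + 17*m - 66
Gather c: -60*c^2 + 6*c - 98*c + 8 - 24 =-60*c^2 - 92*c - 16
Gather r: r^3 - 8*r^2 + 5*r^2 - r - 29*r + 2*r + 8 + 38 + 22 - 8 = r^3 - 3*r^2 - 28*r + 60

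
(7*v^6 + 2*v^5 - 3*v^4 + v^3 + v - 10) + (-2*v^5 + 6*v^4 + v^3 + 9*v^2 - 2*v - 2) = 7*v^6 + 3*v^4 + 2*v^3 + 9*v^2 - v - 12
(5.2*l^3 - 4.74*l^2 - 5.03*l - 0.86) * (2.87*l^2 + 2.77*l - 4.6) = 14.924*l^5 + 0.800199999999998*l^4 - 51.4859*l^3 + 5.4027*l^2 + 20.7558*l + 3.956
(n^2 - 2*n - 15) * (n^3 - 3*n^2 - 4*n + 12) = n^5 - 5*n^4 - 13*n^3 + 65*n^2 + 36*n - 180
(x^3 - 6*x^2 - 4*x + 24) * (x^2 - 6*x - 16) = x^5 - 12*x^4 + 16*x^3 + 144*x^2 - 80*x - 384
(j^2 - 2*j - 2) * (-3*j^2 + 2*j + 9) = -3*j^4 + 8*j^3 + 11*j^2 - 22*j - 18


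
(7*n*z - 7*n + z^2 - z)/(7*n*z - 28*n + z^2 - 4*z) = (z - 1)/(z - 4)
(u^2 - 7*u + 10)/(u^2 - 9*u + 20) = (u - 2)/(u - 4)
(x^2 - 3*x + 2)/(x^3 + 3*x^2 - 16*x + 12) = 1/(x + 6)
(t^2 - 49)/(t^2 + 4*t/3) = 3*(t^2 - 49)/(t*(3*t + 4))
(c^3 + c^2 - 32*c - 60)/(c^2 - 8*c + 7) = (c^3 + c^2 - 32*c - 60)/(c^2 - 8*c + 7)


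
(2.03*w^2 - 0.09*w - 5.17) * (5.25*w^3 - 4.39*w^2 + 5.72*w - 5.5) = 10.6575*w^5 - 9.3842*w^4 - 15.1358*w^3 + 11.0165*w^2 - 29.0774*w + 28.435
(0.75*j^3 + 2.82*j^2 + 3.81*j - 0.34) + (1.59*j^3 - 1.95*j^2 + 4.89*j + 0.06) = 2.34*j^3 + 0.87*j^2 + 8.7*j - 0.28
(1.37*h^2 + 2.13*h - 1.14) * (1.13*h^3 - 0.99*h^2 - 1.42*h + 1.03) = 1.5481*h^5 + 1.0506*h^4 - 5.3423*h^3 - 0.4849*h^2 + 3.8127*h - 1.1742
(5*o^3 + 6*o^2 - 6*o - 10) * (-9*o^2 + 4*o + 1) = -45*o^5 - 34*o^4 + 83*o^3 + 72*o^2 - 46*o - 10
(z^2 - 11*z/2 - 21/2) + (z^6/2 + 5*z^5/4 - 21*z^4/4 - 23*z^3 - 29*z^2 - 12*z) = z^6/2 + 5*z^5/4 - 21*z^4/4 - 23*z^3 - 28*z^2 - 35*z/2 - 21/2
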